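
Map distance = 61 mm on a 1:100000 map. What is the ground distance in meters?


ground = 61 mm * 100000 / 1000 = 6100.0 m

6100.0 m


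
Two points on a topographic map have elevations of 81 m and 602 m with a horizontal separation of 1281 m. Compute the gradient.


gradient = (602 - 81) / 1281 = 521 / 1281 = 0.4067

0.4067


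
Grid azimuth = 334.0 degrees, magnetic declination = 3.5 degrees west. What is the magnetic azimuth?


magnetic azimuth = grid azimuth - declination (east +ve)
mag_az = 334.0 - -3.5 = 337.5 degrees

337.5 degrees


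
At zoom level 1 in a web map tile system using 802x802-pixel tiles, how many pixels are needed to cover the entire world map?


tiles per axis = 2^1 = 2
total tiles = 2^2 = 4
pixels per axis = 2 * 802 = 1604
total pixels = 1604^2 = 2572816

2572816 pixels


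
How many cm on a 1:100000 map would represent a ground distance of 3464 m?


map_cm = 3464 * 100 / 100000 = 3.464 cm ≈ 3.46 cm

3.46 cm


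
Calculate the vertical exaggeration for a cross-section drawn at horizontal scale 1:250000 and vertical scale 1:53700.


VE = horizontal_scale / vertical_scale = 250000 / 53700 ≈ 4.7

4.7x


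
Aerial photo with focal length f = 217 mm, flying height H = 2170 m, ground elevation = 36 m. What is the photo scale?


scale = f / (H - h) = 217 mm / 2134 m = 217 / 2134000 = 1:9834

1:9834


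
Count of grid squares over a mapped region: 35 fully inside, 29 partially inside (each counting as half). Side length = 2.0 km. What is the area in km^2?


effective squares = 35 + 29 * 0.5 = 49.5
area = 49.5 * 4.0 = 198.0 km^2

198.0 km^2


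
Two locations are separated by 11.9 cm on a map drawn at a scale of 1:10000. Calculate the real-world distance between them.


ground = 11.9 cm * 10000 / 100 = 1190.0 m = 1.19 km

1.19 km


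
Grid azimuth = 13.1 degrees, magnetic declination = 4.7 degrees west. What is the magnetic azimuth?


magnetic azimuth = grid azimuth - declination (east +ve)
mag_az = 13.1 - -4.7 = 17.8 degrees

17.8 degrees


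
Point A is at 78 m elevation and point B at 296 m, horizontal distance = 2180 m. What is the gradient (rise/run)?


gradient = (296 - 78) / 2180 = 218 / 2180 = 0.1

0.1


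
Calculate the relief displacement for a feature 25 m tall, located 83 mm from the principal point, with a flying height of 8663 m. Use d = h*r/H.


d = h * r / H = 25 * 83 / 8663 = 0.24 mm

0.24 mm


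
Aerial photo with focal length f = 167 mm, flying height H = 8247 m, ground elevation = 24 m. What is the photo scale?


scale = f / (H - h) = 167 mm / 8223 m = 167 / 8223000 = 1:49240

1:49240


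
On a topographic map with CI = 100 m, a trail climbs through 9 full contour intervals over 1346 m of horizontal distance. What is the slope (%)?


elevation change = 9 * 100 = 900 m
slope = 900 / 1346 * 100 = 66.9%

66.9%


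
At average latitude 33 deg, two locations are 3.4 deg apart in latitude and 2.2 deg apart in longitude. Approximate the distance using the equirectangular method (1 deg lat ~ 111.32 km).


dlat_km = 3.4 * 111.32 = 378.488
dlon_km = 2.2 * 111.32 * cos(33) ≈ 205.394
dist = sqrt(378.488^2 + 205.394^2) ≈ 430.6 km

430.6 km


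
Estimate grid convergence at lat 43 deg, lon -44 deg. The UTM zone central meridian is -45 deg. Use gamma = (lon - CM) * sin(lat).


gamma = (-44 - -45) * sin(43) = 1 * 0.681998 = 0.682 degrees

0.682 degrees


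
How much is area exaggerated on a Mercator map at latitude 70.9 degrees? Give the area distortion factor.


area_distortion = 1/cos^2(70.9) = 9.34

9.34


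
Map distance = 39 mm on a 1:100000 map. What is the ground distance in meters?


ground = 39 mm * 100000 / 1000 = 3900.0 m

3900.0 m


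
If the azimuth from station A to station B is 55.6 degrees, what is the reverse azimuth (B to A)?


back azimuth = (55.6 + 180) mod 360 = 235.6 degrees

235.6 degrees


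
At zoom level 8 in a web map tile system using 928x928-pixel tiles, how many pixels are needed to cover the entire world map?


tiles per axis = 2^8 = 256
total tiles = 256^2 = 65536
pixels per axis = 256 * 928 = 237568
total pixels = 237568^2 = 56438554624

56438554624 pixels


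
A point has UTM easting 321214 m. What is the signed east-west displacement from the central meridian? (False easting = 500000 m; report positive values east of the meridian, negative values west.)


displacement = 321214 - 500000 = -178786 m

-178786 m


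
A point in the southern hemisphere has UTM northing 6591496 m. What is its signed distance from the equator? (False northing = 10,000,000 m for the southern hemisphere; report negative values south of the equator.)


For southern: actual = 6591496 - 10000000 = -3408504 m

-3408504 m


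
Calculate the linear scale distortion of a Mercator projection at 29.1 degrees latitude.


SF = 1 / cos(29.1) = 1 / 0.873772 = 1.144

1.144


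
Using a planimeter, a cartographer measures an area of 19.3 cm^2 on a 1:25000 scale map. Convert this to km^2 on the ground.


ground_area = 19.3 * (25000/100)^2 = 1206250.0 m^2 = 1.20625 km^2 ≈ 1.206 km^2

1.206 km^2


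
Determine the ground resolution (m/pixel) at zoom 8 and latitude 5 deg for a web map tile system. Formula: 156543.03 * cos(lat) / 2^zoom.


res = 156543.03 * cos(5) / 2^8 = 156543.03 * 0.9961947 / 256 = 609.17 m/pixel

609.17 m/pixel


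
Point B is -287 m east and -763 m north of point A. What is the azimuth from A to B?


az = atan2(-287, -763) = -159.4 deg
adjusted to 0-360: 200.6 degrees

200.6 degrees


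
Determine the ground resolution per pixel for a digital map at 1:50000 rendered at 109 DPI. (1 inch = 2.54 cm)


pixel_cm = 2.54 / 109 ≈ 0.023303 cm
ground = pixel_cm * 50000 / 100 = 2.54 * 50000 / (109 * 100) = 127000 / 10900 ≈ 11.65 m

11.65 m


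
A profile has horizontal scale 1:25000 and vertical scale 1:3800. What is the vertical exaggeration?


VE = horizontal_scale / vertical_scale = 25000 / 3800 ≈ 6.6

6.6x


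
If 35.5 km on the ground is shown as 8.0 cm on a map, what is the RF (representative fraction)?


ground = 35.5 km = 3550000 cm; RF denominator = ground / map = 3550000 / 8.0 = 443750; RF = 1:443750

1:443750


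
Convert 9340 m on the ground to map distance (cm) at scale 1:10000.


map_cm = 9340 * 100 / 10000 = 93.4 cm

93.4 cm


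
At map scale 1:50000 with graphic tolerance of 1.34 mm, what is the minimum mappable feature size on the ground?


ground = 1.34 mm * 50000 / 1000 = 67.0 m

67.0 m


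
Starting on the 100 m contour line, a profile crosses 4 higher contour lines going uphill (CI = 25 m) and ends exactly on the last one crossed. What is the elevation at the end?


elevation = 100 + 4 * 25 = 200 m

200 m


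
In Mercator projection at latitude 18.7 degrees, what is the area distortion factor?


area_distortion = 1/cos^2(18.7) = 1.115

1.115


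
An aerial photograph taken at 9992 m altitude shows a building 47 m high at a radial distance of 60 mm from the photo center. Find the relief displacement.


d = h * r / H = 47 * 60 / 9992 = 0.28 mm

0.28 mm


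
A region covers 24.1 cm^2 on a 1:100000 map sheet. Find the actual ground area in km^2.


ground_area = 24.1 * (100000/100)^2 = 24100000.0 m^2 = 24.1 km^2

24.1 km^2


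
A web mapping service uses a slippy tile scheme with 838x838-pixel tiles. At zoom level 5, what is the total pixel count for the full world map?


tiles per axis = 2^5 = 32
total tiles = 32^2 = 1024
pixels per axis = 32 * 838 = 26816
total pixels = 26816^2 = 719097856

719097856 pixels


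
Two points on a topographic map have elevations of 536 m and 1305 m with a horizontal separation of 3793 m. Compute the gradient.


gradient = (1305 - 536) / 3793 = 769 / 3793 = 0.2027

0.2027


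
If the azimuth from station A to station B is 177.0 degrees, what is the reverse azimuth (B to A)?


back azimuth = (177.0 + 180) mod 360 = 357.0 degrees

357.0 degrees


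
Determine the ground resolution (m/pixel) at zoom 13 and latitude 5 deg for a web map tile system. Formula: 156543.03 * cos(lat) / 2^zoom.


res = 156543.03 * cos(5) / 2^13 = 156543.03 * 0.9961947 / 8192 = 19.04 m/pixel

19.04 m/pixel


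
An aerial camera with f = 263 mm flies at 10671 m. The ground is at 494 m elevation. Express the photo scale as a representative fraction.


scale = f / (H - h) = 263 mm / 10177 m = 263 / 10177000 = 1:38696

1:38696


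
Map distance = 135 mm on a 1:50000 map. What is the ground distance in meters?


ground = 135 mm * 50000 / 1000 = 6750.0 m

6750.0 m


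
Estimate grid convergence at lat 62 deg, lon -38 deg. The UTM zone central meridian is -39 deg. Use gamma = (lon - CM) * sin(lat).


gamma = (-38 - -39) * sin(62) = 1 * 0.882948 = 0.883 degrees

0.883 degrees


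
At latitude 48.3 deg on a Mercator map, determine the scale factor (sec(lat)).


SF = 1 / cos(48.3) = 1 / 0.66523 = 1.503

1.503


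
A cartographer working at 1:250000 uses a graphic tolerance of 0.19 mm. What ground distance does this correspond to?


ground = 0.19 mm * 250000 / 1000 = 47.5 m

47.5 m


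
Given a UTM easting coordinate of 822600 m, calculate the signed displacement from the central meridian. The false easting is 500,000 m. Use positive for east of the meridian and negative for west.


displacement = 822600 - 500000 = 322600 m

322600 m


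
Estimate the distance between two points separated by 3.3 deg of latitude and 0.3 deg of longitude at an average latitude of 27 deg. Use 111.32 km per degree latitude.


dlat_km = 3.3 * 111.32 = 367.356
dlon_km = 0.3 * 111.32 * cos(27) ≈ 29.756
dist = sqrt(367.356^2 + 29.756^2) ≈ 368.6 km

368.6 km


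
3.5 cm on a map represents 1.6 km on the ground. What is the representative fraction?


ground = 1.6 km = 160000 cm; RF denominator = ground / map = 160000 / 3.5 ≈ 45714; RF = 1:45714

1:45714


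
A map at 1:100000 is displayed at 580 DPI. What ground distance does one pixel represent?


pixel_cm = 2.54 / 580 ≈ 0.004379 cm
ground = pixel_cm * 100000 / 100 = 2.54 * 100000 / (580 * 100) = 254000 / 58000 ≈ 4.38 m

4.38 m


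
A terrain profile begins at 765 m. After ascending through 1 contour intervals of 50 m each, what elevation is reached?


elevation = 765 + 1 * 50 = 815 m

815 m


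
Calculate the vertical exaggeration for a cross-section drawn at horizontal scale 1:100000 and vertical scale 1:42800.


VE = horizontal_scale / vertical_scale = 100000 / 42800 ≈ 2.3

2.3x


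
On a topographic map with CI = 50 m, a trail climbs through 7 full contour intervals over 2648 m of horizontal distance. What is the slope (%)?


elevation change = 7 * 50 = 350 m
slope = 350 / 2648 * 100 = 13.2%

13.2%


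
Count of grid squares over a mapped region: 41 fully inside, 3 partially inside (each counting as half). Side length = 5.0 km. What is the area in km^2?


effective squares = 41 + 3 * 0.5 = 42.5
area = 42.5 * 25.0 = 1062.5 km^2

1062.5 km^2


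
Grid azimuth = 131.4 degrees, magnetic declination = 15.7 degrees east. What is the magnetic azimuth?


magnetic azimuth = grid azimuth - declination (east +ve)
mag_az = 131.4 - 15.7 = 115.7 degrees

115.7 degrees


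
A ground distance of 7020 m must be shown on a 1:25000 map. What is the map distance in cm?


map_cm = 7020 * 100 / 25000 = 28.08 cm

28.08 cm


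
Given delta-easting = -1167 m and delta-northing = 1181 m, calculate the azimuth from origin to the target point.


az = atan2(-1167, 1181) = -44.7 deg
adjusted to 0-360: 315.3 degrees

315.3 degrees


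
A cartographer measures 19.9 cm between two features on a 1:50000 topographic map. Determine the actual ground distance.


ground = 19.9 cm * 50000 / 100 = 9950.0 m = 9.95 km

9.95 km


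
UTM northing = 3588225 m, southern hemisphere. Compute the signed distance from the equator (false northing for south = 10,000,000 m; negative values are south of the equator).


For southern: actual = 3588225 - 10000000 = -6411775 m

-6411775 m


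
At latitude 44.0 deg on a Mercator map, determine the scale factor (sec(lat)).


SF = 1 / cos(44.0) = 1 / 0.71934 = 1.39

1.39


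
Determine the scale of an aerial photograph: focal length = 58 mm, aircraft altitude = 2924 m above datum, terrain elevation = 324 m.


scale = f / (H - h) = 58 mm / 2600 m = 58 / 2600000 = 1:44828

1:44828


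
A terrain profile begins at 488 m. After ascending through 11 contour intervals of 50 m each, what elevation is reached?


elevation = 488 + 11 * 50 = 1038 m

1038 m


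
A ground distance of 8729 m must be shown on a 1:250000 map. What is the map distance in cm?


map_cm = 8729 * 100 / 250000 = 3.4916 cm ≈ 3.49 cm

3.49 cm


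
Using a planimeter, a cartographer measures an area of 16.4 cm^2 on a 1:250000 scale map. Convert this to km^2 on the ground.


ground_area = 16.4 * (250000/100)^2 = 102500000.0 m^2 = 102.5 km^2

102.5 km^2


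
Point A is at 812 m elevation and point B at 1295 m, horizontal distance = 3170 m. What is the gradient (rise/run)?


gradient = (1295 - 812) / 3170 = 483 / 3170 = 0.1524

0.1524


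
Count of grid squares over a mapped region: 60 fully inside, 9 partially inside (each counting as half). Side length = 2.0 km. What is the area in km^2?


effective squares = 60 + 9 * 0.5 = 64.5
area = 64.5 * 4.0 = 258.0 km^2

258.0 km^2


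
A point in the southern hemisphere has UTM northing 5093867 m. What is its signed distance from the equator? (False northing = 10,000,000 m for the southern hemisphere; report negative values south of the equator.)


For southern: actual = 5093867 - 10000000 = -4906133 m

-4906133 m


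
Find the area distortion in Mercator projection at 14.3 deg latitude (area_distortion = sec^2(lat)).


area_distortion = 1/cos^2(14.3) = 1.065

1.065


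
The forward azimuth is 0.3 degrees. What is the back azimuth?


back azimuth = (0.3 + 180) mod 360 = 180.3 degrees

180.3 degrees


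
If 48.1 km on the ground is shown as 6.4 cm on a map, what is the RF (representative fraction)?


ground = 48.1 km = 4810000 cm; RF denominator = ground / map = 4810000 / 6.4 ≈ 751563; RF = 1:751563

1:751563


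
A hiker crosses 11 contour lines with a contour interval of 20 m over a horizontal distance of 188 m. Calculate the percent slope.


elevation change = 11 * 20 = 220 m
slope = 220 / 188 * 100 = 117.0%

117.0%


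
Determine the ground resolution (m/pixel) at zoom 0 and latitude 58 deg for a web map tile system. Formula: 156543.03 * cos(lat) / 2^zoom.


res = 156543.03 * cos(58) / 2^0 = 156543.03 * 0.52991926 / 1 = 82955.17 m/pixel

82955.17 m/pixel


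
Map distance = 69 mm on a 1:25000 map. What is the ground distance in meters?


ground = 69 mm * 25000 / 1000 = 1725.0 m

1725.0 m


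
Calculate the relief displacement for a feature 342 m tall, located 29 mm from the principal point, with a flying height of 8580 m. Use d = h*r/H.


d = h * r / H = 342 * 29 / 8580 = 1.16 mm

1.16 mm


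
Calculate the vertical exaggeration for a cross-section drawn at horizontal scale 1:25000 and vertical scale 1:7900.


VE = horizontal_scale / vertical_scale = 25000 / 7900 ≈ 3.2

3.2x


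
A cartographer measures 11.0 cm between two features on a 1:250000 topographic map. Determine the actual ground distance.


ground = 11.0 cm * 250000 / 100 = 27500.0 m = 27.5 km

27.5 km


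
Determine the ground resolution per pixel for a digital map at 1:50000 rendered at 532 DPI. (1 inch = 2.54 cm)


pixel_cm = 2.54 / 532 ≈ 0.004774 cm
ground = pixel_cm * 50000 / 100 = 2.54 * 50000 / (532 * 100) = 127000 / 53200 ≈ 2.39 m

2.39 m


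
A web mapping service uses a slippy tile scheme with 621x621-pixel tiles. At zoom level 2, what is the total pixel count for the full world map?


tiles per axis = 2^2 = 4
total tiles = 4^2 = 16
pixels per axis = 4 * 621 = 2484
total pixels = 2484^2 = 6170256

6170256 pixels


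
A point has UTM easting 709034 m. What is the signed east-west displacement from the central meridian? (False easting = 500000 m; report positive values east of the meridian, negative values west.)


displacement = 709034 - 500000 = 209034 m

209034 m


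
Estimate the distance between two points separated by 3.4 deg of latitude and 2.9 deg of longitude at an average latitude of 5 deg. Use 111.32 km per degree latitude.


dlat_km = 3.4 * 111.32 = 378.488
dlon_km = 2.9 * 111.32 * cos(5) ≈ 321.6
dist = sqrt(378.488^2 + 321.6^2) ≈ 496.7 km

496.7 km


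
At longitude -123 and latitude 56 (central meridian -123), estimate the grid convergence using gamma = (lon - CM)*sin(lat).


gamma = (-123 - -123) * sin(56) = 0 * 0.829038 = 0.0 degrees

0.0 degrees


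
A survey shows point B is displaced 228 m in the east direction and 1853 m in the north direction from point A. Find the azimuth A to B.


az = atan2(228, 1853) = 7.0 deg
adjusted to 0-360: 7.0 degrees

7.0 degrees


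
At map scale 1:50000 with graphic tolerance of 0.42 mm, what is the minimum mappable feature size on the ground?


ground = 0.42 mm * 50000 / 1000 = 21.0 m

21.0 m


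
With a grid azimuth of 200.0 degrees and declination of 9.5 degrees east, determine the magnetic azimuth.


magnetic azimuth = grid azimuth - declination (east +ve)
mag_az = 200.0 - 9.5 = 190.5 degrees

190.5 degrees


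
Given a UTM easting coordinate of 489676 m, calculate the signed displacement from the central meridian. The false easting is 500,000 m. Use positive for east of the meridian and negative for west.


displacement = 489676 - 500000 = -10324 m

-10324 m


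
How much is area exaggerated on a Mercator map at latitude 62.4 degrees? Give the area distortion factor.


area_distortion = 1/cos^2(62.4) = 4.659

4.659


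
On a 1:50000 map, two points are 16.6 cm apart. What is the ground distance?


ground = 16.6 cm * 50000 / 100 = 8300.0 m = 8.3 km

8.3 km


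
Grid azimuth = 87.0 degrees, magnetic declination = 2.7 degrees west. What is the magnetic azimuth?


magnetic azimuth = grid azimuth - declination (east +ve)
mag_az = 87.0 - -2.7 = 89.7 degrees

89.7 degrees


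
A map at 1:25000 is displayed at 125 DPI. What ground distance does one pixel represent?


pixel_cm = 2.54 / 125 = 0.02032 cm
ground = pixel_cm * 25000 / 100 = 2.54 * 25000 / (125 * 100) = 63500 / 12500 = 5.08 m

5.08 m


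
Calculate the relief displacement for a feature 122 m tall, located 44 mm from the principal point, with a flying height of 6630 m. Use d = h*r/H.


d = h * r / H = 122 * 44 / 6630 = 0.81 mm

0.81 mm


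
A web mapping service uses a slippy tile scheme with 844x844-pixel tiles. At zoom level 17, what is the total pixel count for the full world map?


tiles per axis = 2^17 = 131072
total tiles = 131072^2 = 17179869184
pixels per axis = 131072 * 844 = 110624768
total pixels = 110624768^2 = 12237839295053824

12237839295053824 pixels


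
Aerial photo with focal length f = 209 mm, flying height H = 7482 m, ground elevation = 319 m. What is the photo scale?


scale = f / (H - h) = 209 mm / 7163 m = 209 / 7163000 = 1:34273

1:34273


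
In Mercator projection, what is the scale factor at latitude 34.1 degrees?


SF = 1 / cos(34.1) = 1 / 0.82806 = 1.208

1.208


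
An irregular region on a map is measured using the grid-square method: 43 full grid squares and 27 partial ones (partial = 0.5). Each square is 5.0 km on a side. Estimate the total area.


effective squares = 43 + 27 * 0.5 = 56.5
area = 56.5 * 25.0 = 1412.5 km^2

1412.5 km^2


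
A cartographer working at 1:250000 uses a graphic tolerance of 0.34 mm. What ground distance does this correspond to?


ground = 0.34 mm * 250000 / 1000 = 85.0 m

85.0 m


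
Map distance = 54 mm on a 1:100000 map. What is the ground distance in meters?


ground = 54 mm * 100000 / 1000 = 5400.0 m

5400.0 m


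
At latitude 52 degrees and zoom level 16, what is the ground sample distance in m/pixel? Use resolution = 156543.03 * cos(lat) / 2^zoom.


res = 156543.03 * cos(52) / 2^16 = 156543.03 * 0.61566148 / 65536 = 1.47 m/pixel

1.47 m/pixel


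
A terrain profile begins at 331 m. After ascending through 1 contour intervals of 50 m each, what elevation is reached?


elevation = 331 + 1 * 50 = 381 m

381 m


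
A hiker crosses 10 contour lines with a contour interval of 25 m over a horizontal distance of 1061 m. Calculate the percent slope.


elevation change = 10 * 25 = 250 m
slope = 250 / 1061 * 100 = 23.6%

23.6%


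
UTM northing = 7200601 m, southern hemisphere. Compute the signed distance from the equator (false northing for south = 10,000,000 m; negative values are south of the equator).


For southern: actual = 7200601 - 10000000 = -2799399 m

-2799399 m


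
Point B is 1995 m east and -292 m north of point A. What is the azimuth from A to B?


az = atan2(1995, -292) = 98.3 deg
adjusted to 0-360: 98.3 degrees

98.3 degrees


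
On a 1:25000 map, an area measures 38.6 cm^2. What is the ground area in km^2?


ground_area = 38.6 * (25000/100)^2 = 2412500.0 m^2 = 2.4125 km^2 ≈ 2.413 km^2

2.413 km^2


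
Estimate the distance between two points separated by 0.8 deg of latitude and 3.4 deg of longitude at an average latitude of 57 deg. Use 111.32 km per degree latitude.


dlat_km = 0.8 * 111.32 = 89.056
dlon_km = 3.4 * 111.32 * cos(57) ≈ 206.139
dist = sqrt(89.056^2 + 206.139^2) ≈ 224.6 km

224.6 km


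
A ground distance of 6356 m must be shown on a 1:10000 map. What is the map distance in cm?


map_cm = 6356 * 100 / 10000 = 63.56 cm

63.56 cm


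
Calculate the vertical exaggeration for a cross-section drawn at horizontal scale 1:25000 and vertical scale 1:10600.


VE = horizontal_scale / vertical_scale = 25000 / 10600 ≈ 2.4

2.4x


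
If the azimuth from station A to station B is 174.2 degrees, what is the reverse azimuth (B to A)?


back azimuth = (174.2 + 180) mod 360 = 354.2 degrees

354.2 degrees


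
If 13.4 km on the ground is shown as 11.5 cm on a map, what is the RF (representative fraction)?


ground = 13.4 km = 1340000 cm; RF denominator = ground / map = 1340000 / 11.5 ≈ 116522; RF = 1:116522

1:116522


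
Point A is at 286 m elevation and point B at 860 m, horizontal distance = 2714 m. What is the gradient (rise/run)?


gradient = (860 - 286) / 2714 = 574 / 2714 = 0.2115

0.2115


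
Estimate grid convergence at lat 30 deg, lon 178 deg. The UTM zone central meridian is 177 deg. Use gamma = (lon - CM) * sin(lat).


gamma = (178 - 177) * sin(30) = 1 * 0.5 = 0.5 degrees

0.5 degrees


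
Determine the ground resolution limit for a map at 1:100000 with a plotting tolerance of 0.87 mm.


ground = 0.87 mm * 100000 / 1000 = 87.0 m

87.0 m


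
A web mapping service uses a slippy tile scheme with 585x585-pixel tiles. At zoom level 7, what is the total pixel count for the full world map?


tiles per axis = 2^7 = 128
total tiles = 128^2 = 16384
pixels per axis = 128 * 585 = 74880
total pixels = 74880^2 = 5607014400

5607014400 pixels


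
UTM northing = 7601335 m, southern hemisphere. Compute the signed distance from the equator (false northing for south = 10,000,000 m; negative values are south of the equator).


For southern: actual = 7601335 - 10000000 = -2398665 m

-2398665 m


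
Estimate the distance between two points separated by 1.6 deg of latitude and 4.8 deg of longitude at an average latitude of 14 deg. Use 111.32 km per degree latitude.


dlat_km = 1.6 * 111.32 = 178.112
dlon_km = 4.8 * 111.32 * cos(14) ≈ 518.464
dist = sqrt(178.112^2 + 518.464^2) ≈ 548.2 km

548.2 km


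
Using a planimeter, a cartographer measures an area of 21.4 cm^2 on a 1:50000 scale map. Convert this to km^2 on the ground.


ground_area = 21.4 * (50000/100)^2 = 5350000.0 m^2 = 5.35 km^2

5.35 km^2


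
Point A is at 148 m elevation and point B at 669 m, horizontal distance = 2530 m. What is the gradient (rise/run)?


gradient = (669 - 148) / 2530 = 521 / 2530 = 0.2059

0.2059


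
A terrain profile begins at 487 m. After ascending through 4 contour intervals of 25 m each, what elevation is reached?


elevation = 487 + 4 * 25 = 587 m

587 m


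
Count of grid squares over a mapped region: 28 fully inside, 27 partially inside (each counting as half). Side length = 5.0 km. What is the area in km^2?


effective squares = 28 + 27 * 0.5 = 41.5
area = 41.5 * 25.0 = 1037.5 km^2

1037.5 km^2


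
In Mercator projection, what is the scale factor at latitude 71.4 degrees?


SF = 1 / cos(71.4) = 1 / 0.318959 = 3.135

3.135


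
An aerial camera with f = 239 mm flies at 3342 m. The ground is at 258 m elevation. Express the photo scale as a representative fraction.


scale = f / (H - h) = 239 mm / 3084 m = 239 / 3084000 = 1:12904

1:12904


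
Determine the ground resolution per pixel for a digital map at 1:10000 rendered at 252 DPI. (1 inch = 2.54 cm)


pixel_cm = 2.54 / 252 ≈ 0.010079 cm
ground = pixel_cm * 10000 / 100 = 2.54 * 10000 / (252 * 100) = 25400 / 25200 ≈ 1.01 m

1.01 m


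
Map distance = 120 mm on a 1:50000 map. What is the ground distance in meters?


ground = 120 mm * 50000 / 1000 = 6000.0 m

6000.0 m


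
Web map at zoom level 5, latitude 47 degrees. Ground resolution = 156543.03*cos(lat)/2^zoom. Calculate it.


res = 156543.03 * cos(47) / 2^5 = 156543.03 * 0.68199836 / 32 = 3336.32 m/pixel

3336.32 m/pixel


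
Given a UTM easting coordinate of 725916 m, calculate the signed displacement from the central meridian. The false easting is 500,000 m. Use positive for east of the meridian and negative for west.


displacement = 725916 - 500000 = 225916 m

225916 m


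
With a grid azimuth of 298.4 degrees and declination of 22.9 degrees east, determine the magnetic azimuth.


magnetic azimuth = grid azimuth - declination (east +ve)
mag_az = 298.4 - 22.9 = 275.5 degrees

275.5 degrees


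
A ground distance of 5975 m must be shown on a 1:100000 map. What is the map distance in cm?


map_cm = 5975 * 100 / 100000 = 5.975 cm ≈ 5.98 cm

5.98 cm


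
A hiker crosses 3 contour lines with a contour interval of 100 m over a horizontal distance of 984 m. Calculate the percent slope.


elevation change = 3 * 100 = 300 m
slope = 300 / 984 * 100 = 30.5%

30.5%


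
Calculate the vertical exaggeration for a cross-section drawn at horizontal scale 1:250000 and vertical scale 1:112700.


VE = horizontal_scale / vertical_scale = 250000 / 112700 ≈ 2.2

2.2x


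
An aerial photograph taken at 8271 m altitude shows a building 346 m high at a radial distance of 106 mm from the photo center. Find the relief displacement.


d = h * r / H = 346 * 106 / 8271 = 4.43 mm

4.43 mm


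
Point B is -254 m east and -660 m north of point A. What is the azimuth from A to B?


az = atan2(-254, -660) = -159.0 deg
adjusted to 0-360: 201.0 degrees

201.0 degrees


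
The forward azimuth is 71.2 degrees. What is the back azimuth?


back azimuth = (71.2 + 180) mod 360 = 251.2 degrees

251.2 degrees


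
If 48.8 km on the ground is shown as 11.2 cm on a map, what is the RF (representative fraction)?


ground = 48.8 km = 4880000 cm; RF denominator = ground / map = 4880000 / 11.2 ≈ 435714; RF = 1:435714

1:435714


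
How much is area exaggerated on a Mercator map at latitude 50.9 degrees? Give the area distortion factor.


area_distortion = 1/cos^2(50.9) = 2.514

2.514


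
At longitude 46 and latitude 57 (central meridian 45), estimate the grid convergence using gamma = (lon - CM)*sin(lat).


gamma = (46 - 45) * sin(57) = 1 * 0.838671 = 0.839 degrees

0.839 degrees


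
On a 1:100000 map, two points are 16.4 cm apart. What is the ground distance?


ground = 16.4 cm * 100000 / 100 = 16400.0 m = 16.4 km

16.4 km


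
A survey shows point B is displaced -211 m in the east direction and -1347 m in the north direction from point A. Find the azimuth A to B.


az = atan2(-211, -1347) = -171.1 deg
adjusted to 0-360: 188.9 degrees

188.9 degrees


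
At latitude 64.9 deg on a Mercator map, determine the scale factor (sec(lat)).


SF = 1 / cos(64.9) = 1 / 0.424199 = 2.357

2.357


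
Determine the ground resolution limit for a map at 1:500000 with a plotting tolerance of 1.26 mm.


ground = 1.26 mm * 500000 / 1000 = 630.0 m

630.0 m


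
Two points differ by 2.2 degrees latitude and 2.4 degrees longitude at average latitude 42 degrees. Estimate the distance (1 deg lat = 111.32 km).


dlat_km = 2.2 * 111.32 = 244.904
dlon_km = 2.4 * 111.32 * cos(42) ≈ 198.545
dist = sqrt(244.904^2 + 198.545^2) ≈ 315.3 km

315.3 km


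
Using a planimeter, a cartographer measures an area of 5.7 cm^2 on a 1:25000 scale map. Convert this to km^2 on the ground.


ground_area = 5.7 * (25000/100)^2 = 356250.0 m^2 = 0.35625 km^2 ≈ 0.356 km^2

0.356 km^2


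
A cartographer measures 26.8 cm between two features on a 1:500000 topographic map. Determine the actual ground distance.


ground = 26.8 cm * 500000 / 100 = 134000.0 m = 134.0 km

134.0 km


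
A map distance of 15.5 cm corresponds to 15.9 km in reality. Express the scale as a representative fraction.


ground = 15.9 km = 1590000 cm; RF denominator = ground / map = 1590000 / 15.5 ≈ 102581; RF = 1:102581

1:102581


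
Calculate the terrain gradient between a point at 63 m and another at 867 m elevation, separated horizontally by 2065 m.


gradient = (867 - 63) / 2065 = 804 / 2065 = 0.3893

0.3893


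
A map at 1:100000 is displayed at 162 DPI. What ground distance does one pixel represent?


pixel_cm = 2.54 / 162 ≈ 0.015679 cm
ground = pixel_cm * 100000 / 100 = 2.54 * 100000 / (162 * 100) = 254000 / 16200 ≈ 15.68 m

15.68 m


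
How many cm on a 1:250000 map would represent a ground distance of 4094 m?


map_cm = 4094 * 100 / 250000 = 1.6376 cm ≈ 1.64 cm

1.64 cm


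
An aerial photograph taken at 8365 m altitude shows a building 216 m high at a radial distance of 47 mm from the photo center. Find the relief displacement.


d = h * r / H = 216 * 47 / 8365 = 1.21 mm

1.21 mm


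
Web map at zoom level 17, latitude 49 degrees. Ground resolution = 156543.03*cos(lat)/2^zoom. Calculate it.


res = 156543.03 * cos(49) / 2^17 = 156543.03 * 0.65605903 / 131072 = 0.78 m/pixel

0.78 m/pixel


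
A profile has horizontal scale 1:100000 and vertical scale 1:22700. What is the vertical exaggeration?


VE = horizontal_scale / vertical_scale = 100000 / 22700 ≈ 4.4

4.4x


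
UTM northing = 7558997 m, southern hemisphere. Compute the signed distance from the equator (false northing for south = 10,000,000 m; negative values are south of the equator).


For southern: actual = 7558997 - 10000000 = -2441003 m

-2441003 m


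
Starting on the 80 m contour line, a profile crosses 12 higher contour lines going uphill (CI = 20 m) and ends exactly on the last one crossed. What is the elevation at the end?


elevation = 80 + 12 * 20 = 320 m

320 m


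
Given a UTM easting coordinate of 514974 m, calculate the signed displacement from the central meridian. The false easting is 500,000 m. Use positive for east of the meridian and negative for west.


displacement = 514974 - 500000 = 14974 m

14974 m


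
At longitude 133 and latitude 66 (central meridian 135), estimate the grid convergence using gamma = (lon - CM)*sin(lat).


gamma = (133 - 135) * sin(66) = -2 * 0.913545 = -1.827 degrees

-1.827 degrees


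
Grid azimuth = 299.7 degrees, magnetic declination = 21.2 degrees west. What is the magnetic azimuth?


magnetic azimuth = grid azimuth - declination (east +ve)
mag_az = 299.7 - -21.2 = 320.9 degrees

320.9 degrees


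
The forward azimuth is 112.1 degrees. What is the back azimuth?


back azimuth = (112.1 + 180) mod 360 = 292.1 degrees

292.1 degrees


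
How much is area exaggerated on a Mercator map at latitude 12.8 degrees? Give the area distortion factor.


area_distortion = 1/cos^2(12.8) = 1.052

1.052


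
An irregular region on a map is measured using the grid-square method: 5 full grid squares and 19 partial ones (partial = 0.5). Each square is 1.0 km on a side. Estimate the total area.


effective squares = 5 + 19 * 0.5 = 14.5
area = 14.5 * 1.0 = 14.5 km^2

14.5 km^2


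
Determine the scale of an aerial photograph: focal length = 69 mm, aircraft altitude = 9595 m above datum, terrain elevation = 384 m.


scale = f / (H - h) = 69 mm / 9211 m = 69 / 9211000 = 1:133493

1:133493


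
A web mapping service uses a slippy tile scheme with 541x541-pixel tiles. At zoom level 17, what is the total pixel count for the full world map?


tiles per axis = 2^17 = 131072
total tiles = 131072^2 = 17179869184
pixels per axis = 131072 * 541 = 70909952
total pixels = 70909952^2 = 5028221292642304

5028221292642304 pixels


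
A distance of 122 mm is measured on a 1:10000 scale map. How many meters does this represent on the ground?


ground = 122 mm * 10000 / 1000 = 1220.0 m

1220.0 m


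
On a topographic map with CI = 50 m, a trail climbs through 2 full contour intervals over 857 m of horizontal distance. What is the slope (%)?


elevation change = 2 * 50 = 100 m
slope = 100 / 857 * 100 = 11.7%

11.7%


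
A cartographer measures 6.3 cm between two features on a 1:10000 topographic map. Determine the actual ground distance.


ground = 6.3 cm * 10000 / 100 = 630.0 m

630.0 m


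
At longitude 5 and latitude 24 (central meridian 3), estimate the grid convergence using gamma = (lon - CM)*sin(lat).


gamma = (5 - 3) * sin(24) = 2 * 0.406737 = 0.813 degrees

0.813 degrees


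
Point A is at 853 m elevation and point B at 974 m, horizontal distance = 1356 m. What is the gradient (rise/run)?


gradient = (974 - 853) / 1356 = 121 / 1356 = 0.0892

0.0892


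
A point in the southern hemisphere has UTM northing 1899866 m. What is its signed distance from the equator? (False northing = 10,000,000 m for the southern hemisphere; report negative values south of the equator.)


For southern: actual = 1899866 - 10000000 = -8100134 m

-8100134 m


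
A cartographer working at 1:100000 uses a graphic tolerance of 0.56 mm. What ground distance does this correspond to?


ground = 0.56 mm * 100000 / 1000 = 56.0 m

56.0 m


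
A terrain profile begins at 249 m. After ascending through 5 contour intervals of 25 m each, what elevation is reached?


elevation = 249 + 5 * 25 = 374 m

374 m


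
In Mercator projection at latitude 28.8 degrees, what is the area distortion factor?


area_distortion = 1/cos^2(28.8) = 1.302

1.302


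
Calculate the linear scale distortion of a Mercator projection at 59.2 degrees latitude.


SF = 1 / cos(59.2) = 1 / 0.512043 = 1.953

1.953


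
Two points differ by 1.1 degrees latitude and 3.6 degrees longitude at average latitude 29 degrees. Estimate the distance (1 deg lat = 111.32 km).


dlat_km = 1.1 * 111.32 = 122.452
dlon_km = 3.6 * 111.32 * cos(29) ≈ 350.506
dist = sqrt(122.452^2 + 350.506^2) ≈ 371.3 km

371.3 km


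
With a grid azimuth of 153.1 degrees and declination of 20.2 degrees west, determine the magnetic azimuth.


magnetic azimuth = grid azimuth - declination (east +ve)
mag_az = 153.1 - -20.2 = 173.3 degrees

173.3 degrees


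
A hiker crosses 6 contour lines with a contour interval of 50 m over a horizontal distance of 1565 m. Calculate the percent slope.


elevation change = 6 * 50 = 300 m
slope = 300 / 1565 * 100 = 19.2%

19.2%


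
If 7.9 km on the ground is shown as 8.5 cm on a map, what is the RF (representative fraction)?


ground = 7.9 km = 790000 cm; RF denominator = ground / map = 790000 / 8.5 ≈ 92941; RF = 1:92941

1:92941


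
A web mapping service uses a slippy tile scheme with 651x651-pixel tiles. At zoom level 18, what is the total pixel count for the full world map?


tiles per axis = 2^18 = 262144
total tiles = 262144^2 = 68719476736
pixels per axis = 262144 * 651 = 170655744
total pixels = 170655744^2 = 29123382960193536

29123382960193536 pixels


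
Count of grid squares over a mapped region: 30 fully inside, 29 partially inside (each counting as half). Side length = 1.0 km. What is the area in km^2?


effective squares = 30 + 29 * 0.5 = 44.5
area = 44.5 * 1.0 = 44.5 km^2

44.5 km^2


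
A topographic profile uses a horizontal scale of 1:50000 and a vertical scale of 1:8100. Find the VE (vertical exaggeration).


VE = horizontal_scale / vertical_scale = 50000 / 8100 ≈ 6.2

6.2x


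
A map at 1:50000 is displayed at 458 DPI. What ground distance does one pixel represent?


pixel_cm = 2.54 / 458 ≈ 0.005546 cm
ground = pixel_cm * 50000 / 100 = 2.54 * 50000 / (458 * 100) = 127000 / 45800 ≈ 2.77 m

2.77 m


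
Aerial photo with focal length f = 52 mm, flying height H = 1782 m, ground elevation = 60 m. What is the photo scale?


scale = f / (H - h) = 52 mm / 1722 m = 52 / 1722000 = 1:33115

1:33115


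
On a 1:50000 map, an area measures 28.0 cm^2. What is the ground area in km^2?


ground_area = 28.0 * (50000/100)^2 = 7000000.0 m^2 = 7.0 km^2

7.0 km^2


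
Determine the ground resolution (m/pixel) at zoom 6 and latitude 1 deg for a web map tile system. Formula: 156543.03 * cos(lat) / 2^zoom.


res = 156543.03 * cos(1) / 2^6 = 156543.03 * 0.9998477 / 64 = 2445.61 m/pixel

2445.61 m/pixel


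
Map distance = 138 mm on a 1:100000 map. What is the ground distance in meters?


ground = 138 mm * 100000 / 1000 = 13800.0 m

13800.0 m


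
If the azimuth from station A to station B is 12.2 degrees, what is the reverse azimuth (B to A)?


back azimuth = (12.2 + 180) mod 360 = 192.2 degrees

192.2 degrees


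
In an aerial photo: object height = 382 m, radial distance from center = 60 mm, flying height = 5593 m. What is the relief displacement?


d = h * r / H = 382 * 60 / 5593 = 4.1 mm

4.1 mm


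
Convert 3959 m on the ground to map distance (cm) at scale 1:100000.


map_cm = 3959 * 100 / 100000 = 3.959 cm ≈ 3.96 cm

3.96 cm


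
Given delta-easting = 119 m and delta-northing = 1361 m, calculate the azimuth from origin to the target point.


az = atan2(119, 1361) = 5.0 deg
adjusted to 0-360: 5.0 degrees

5.0 degrees


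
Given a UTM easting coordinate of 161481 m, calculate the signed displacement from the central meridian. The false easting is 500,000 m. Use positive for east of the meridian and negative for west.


displacement = 161481 - 500000 = -338519 m

-338519 m


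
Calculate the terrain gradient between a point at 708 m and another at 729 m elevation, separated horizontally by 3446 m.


gradient = (729 - 708) / 3446 = 21 / 3446 = 0.0061

0.0061


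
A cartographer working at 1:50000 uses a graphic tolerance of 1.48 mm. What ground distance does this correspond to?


ground = 1.48 mm * 50000 / 1000 = 74.0 m

74.0 m


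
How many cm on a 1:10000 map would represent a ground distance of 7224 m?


map_cm = 7224 * 100 / 10000 = 72.24 cm

72.24 cm


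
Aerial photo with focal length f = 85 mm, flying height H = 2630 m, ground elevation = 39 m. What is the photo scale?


scale = f / (H - h) = 85 mm / 2591 m = 85 / 2591000 = 1:30482

1:30482


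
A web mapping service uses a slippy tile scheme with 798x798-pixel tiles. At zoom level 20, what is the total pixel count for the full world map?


tiles per axis = 2^20 = 1048576
total tiles = 1048576^2 = 1099511627776
pixels per axis = 1048576 * 798 = 836763648
total pixels = 836763648^2 = 700173402614267904

700173402614267904 pixels
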